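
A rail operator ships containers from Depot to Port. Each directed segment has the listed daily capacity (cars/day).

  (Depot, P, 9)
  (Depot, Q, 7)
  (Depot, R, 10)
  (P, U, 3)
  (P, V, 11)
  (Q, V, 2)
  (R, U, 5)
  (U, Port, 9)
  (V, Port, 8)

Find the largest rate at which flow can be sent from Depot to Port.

Augment Depot→P→U→Port: bottleneck 3, flow now 3.
Augment Depot→P→V→Port: bottleneck 6, flow now 9.
Augment Depot→Q→V→Port: bottleneck 2, flow now 11.
Augment Depot→R→U→Port: bottleneck 5, flow now 16.
No augmenting path remains; maximum flow = 16.
In the residual graph, reachable from Depot: {Depot, Q, R}.
Min-cut edges: Depot→P (9), Q→V (2), R→U (5); capacity 9 + 2 + 5 = 16.
This cut is saturated, so no flow can exceed 16.

16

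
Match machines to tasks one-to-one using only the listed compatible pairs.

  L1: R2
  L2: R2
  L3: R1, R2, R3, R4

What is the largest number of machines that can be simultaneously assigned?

2

Unit-capacity flow: source→left, listed edges, right→sink; max matching = max flow.
Augmenting path L1→R2 (+1); matched 1.
Augmenting path L3→R1 (+1); matched 2.
No augmenting path remains; maximum matching = 2.
König certificate: {L3, R2} is a vertex cover of size 2 (every listed pair touches it), so no matching can be larger.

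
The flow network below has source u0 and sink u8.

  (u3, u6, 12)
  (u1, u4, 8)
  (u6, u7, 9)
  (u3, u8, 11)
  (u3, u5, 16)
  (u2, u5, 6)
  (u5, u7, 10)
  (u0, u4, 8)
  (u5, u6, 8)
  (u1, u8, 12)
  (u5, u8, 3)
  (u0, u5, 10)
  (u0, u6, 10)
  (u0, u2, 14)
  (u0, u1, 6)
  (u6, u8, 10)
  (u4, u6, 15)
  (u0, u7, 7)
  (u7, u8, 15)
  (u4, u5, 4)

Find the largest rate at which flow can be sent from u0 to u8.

Augment u0→u1→u8: bottleneck 6, flow now 6.
Augment u0→u5→u8: bottleneck 3, flow now 9.
Augment u0→u6→u8: bottleneck 10, flow now 19.
Augment u0→u7→u8: bottleneck 7, flow now 26.
Augment u0→u5→u7→u8: bottleneck 7, flow now 33.
Augment u0→u2→u5→u7→u8: bottleneck 1, flow now 34.
No augmenting path remains; maximum flow = 34.
In the residual graph, reachable from u0: {u0, u2, u4, u5, u6, u7}.
Min-cut edges: u0→u1 (6), u5→u8 (3), u6→u8 (10), u7→u8 (15); capacity 6 + 3 + 10 + 15 = 34.
This cut is saturated, so no flow can exceed 34.

34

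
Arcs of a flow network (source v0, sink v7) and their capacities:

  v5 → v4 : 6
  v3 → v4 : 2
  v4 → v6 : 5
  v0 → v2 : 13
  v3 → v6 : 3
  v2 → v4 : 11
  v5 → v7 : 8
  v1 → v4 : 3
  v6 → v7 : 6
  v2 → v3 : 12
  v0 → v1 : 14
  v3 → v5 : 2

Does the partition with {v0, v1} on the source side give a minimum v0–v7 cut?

No — its capacity is 16, but the minimum cut has capacity 8.

Given cut capacity: 13 + 3 = 16.
Augment v0→v1→v4→v6→v7: bottleneck 3, flow now 3.
Augment v0→v2→v3→v5→v7: bottleneck 2, flow now 5.
Augment v0→v2→v3→v6→v7: bottleneck 3, flow now 8.
No augmenting path remains; maximum flow = 8.
In the residual graph, reachable from v0: {v0, v1, v2, v3, v4, v6}.
Min-cut edges: v3→v5 (2), v6→v7 (6); capacity 2 + 6 = 8.
Cut capacity 16 exceeds the max flow 8, so it is not minimum.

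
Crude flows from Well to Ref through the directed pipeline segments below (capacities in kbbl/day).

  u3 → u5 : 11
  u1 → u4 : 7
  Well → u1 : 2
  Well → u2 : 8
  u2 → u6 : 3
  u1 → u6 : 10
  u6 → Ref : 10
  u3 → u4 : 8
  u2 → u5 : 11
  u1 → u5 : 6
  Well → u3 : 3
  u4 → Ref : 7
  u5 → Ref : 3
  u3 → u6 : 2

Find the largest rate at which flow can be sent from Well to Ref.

11

Augment Well→u1→u4→Ref: bottleneck 2, flow now 2.
Augment Well→u2→u5→Ref: bottleneck 3, flow now 5.
Augment Well→u2→u6→Ref: bottleneck 3, flow now 8.
Augment Well→u3→u4→Ref: bottleneck 3, flow now 11.
No augmenting path remains; maximum flow = 11.
In the residual graph, reachable from Well: {Well, u2, u5}.
Min-cut edges: Well→u1 (2), Well→u3 (3), u2→u6 (3), u5→Ref (3); capacity 2 + 3 + 3 + 3 = 11.
This cut is saturated, so no flow can exceed 11.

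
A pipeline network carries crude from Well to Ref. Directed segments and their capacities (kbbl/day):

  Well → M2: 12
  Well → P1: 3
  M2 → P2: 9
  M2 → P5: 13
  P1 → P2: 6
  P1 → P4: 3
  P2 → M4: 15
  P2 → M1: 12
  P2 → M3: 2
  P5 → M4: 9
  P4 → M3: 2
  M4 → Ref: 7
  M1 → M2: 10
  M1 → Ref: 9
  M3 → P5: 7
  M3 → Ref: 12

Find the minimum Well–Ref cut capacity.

Augment Well→M2→P2→M4→Ref: bottleneck 7, flow now 7.
Augment Well→M2→P2→M1→Ref: bottleneck 2, flow now 9.
Augment Well→P1→P2→M1→Ref: bottleneck 3, flow now 12.
Augment Well→M2→P5→M4→P2→M1→Ref: bottleneck 3, flow now 15. (uses reverse residual edge)
No augmenting path remains; maximum flow = 15.
By max-flow min-cut, the minimum cut capacity equals the max flow.
In the residual graph, reachable from Well: {Well}.
Min-cut edges: Well→M2 (12), Well→P1 (3); capacity 12 + 3 = 15.

15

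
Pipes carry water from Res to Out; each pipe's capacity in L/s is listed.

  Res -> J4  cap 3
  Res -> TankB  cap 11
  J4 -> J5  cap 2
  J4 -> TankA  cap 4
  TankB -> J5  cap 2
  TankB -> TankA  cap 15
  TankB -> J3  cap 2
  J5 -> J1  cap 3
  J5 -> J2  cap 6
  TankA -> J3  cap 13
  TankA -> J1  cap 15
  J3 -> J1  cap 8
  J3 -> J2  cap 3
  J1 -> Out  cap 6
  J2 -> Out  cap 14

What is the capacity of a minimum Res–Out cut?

13

Augment Res→J4→J5→J1→Out: bottleneck 2, flow now 2.
Augment Res→J4→TankA→J1→Out: bottleneck 1, flow now 3.
Augment Res→TankB→J5→J1→Out: bottleneck 1, flow now 4.
Augment Res→TankB→J5→J2→Out: bottleneck 1, flow now 5.
Augment Res→TankB→TankA→J1→Out: bottleneck 2, flow now 7.
Augment Res→TankB→J3→J2→Out: bottleneck 2, flow now 9.
Augment Res→TankB→TankA→J3→J2→Out: bottleneck 1, flow now 10.
Augment Res→TankB→TankA→J1→J5→J2→Out: bottleneck 3, flow now 13. (uses reverse residual edge)
No augmenting path remains; maximum flow = 13.
By max-flow min-cut, the minimum cut capacity equals the max flow.
In the residual graph, reachable from Res: {Res, J4, TankB, TankA, J3, J1}.
Min-cut edges: J4→J5 (2), TankB→J5 (2), J3→J2 (3), J1→Out (6); capacity 2 + 2 + 3 + 6 = 13.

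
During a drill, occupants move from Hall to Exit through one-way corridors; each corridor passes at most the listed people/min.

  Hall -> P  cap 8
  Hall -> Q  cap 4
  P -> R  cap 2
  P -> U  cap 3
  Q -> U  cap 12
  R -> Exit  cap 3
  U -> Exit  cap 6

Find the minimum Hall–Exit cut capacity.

8

Augment Hall→P→R→Exit: bottleneck 2, flow now 2.
Augment Hall→P→U→Exit: bottleneck 3, flow now 5.
Augment Hall→Q→U→Exit: bottleneck 3, flow now 8.
No augmenting path remains; maximum flow = 8.
By max-flow min-cut, the minimum cut capacity equals the max flow.
In the residual graph, reachable from Hall: {Hall, P, Q, U}.
Min-cut edges: P→R (2), U→Exit (6); capacity 2 + 6 = 8.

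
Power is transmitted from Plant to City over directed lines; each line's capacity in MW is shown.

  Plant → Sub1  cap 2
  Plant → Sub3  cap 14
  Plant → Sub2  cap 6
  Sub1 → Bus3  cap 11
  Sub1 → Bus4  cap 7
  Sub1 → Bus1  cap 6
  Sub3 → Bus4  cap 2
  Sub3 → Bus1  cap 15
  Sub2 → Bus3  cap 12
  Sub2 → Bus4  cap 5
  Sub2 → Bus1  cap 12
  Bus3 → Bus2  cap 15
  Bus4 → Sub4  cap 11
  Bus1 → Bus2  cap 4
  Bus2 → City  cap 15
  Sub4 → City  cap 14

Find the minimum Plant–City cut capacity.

Augment Plant→Sub1→Bus3→Bus2→City: bottleneck 2, flow now 2.
Augment Plant→Sub3→Bus4→Sub4→City: bottleneck 2, flow now 4.
Augment Plant→Sub3→Bus1→Bus2→City: bottleneck 4, flow now 8.
Augment Plant→Sub2→Bus3→Bus2→City: bottleneck 6, flow now 14.
No augmenting path remains; maximum flow = 14.
By max-flow min-cut, the minimum cut capacity equals the max flow.
In the residual graph, reachable from Plant: {Plant, Sub3, Bus1}.
Min-cut edges: Plant→Sub1 (2), Plant→Sub2 (6), Sub3→Bus4 (2), Bus1→Bus2 (4); capacity 2 + 6 + 2 + 4 = 14.

14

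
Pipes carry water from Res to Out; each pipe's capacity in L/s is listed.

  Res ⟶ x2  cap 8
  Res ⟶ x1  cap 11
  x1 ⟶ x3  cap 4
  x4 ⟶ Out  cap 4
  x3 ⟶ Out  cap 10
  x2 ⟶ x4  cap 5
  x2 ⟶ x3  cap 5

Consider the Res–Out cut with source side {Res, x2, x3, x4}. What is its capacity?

25

Edges leaving {Res, x2, x3, x4}: Res→x1 (11), x3→Out (10), x4→Out (4).
Cut capacity = 11 + 10 + 4 = 25.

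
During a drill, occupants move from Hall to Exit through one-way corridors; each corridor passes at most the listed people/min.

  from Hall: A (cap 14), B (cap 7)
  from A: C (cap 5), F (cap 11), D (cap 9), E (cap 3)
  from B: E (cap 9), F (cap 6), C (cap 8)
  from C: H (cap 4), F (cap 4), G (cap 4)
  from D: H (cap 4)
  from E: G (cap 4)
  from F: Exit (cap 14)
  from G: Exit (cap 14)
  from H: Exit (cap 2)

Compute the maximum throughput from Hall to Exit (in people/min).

21

Augment Hall→A→F→Exit: bottleneck 11, flow now 11.
Augment Hall→B→F→Exit: bottleneck 3, flow now 14.
Augment Hall→A→C→G→Exit: bottleneck 3, flow now 17.
Augment Hall→B→C→G→Exit: bottleneck 1, flow now 18.
Augment Hall→B→C→H→Exit: bottleneck 2, flow now 20.
Augment Hall→B→E→G→Exit: bottleneck 1, flow now 21.
No augmenting path remains; maximum flow = 21.
In the residual graph, reachable from Hall: {Hall}.
Min-cut edges: Hall→A (14), Hall→B (7); capacity 14 + 7 = 21.
This cut is saturated, so no flow can exceed 21.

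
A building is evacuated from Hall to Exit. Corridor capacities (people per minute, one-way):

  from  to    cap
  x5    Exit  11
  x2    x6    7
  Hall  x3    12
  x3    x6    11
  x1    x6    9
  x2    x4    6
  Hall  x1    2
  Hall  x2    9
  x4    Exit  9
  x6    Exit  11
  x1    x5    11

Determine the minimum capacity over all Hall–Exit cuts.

Augment Hall→x1→x5→Exit: bottleneck 2, flow now 2.
Augment Hall→x2→x4→Exit: bottleneck 6, flow now 8.
Augment Hall→x2→x6→Exit: bottleneck 3, flow now 11.
Augment Hall→x3→x6→Exit: bottleneck 8, flow now 19.
No augmenting path remains; maximum flow = 19.
By max-flow min-cut, the minimum cut capacity equals the max flow.
In the residual graph, reachable from Hall: {Hall, x2, x3, x6}.
Min-cut edges: Hall→x1 (2), x2→x4 (6), x6→Exit (11); capacity 2 + 6 + 11 = 19.

19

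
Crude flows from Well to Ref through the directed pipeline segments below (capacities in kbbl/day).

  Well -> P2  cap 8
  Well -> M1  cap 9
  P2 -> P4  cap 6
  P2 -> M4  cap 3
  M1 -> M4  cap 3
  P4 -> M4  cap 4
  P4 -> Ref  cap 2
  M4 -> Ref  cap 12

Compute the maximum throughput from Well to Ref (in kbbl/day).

Augment Well→P2→P4→Ref: bottleneck 2, flow now 2.
Augment Well→P2→M4→Ref: bottleneck 3, flow now 5.
Augment Well→M1→M4→Ref: bottleneck 3, flow now 8.
Augment Well→P2→P4→M4→Ref: bottleneck 3, flow now 11.
No augmenting path remains; maximum flow = 11.
In the residual graph, reachable from Well: {Well, M1}.
Min-cut edges: Well→P2 (8), M1→M4 (3); capacity 8 + 3 = 11.
This cut is saturated, so no flow can exceed 11.

11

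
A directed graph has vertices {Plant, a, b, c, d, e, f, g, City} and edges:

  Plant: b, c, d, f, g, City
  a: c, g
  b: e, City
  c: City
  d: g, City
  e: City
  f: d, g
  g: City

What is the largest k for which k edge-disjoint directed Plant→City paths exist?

Assign every edge capacity 1; by Menger, the answer equals the max flow.
Path Plant→City (+1); total 1.
Path Plant→b→City (+1); total 2.
Path Plant→c→City (+1); total 3.
Path Plant→d→City (+1); total 4.
Path Plant→g→City (+1); total 5.
No residual Plant→City path; max flow = 5.
Certifying cut of size 5: {Plant→City, Plant→b, Plant→c, d→City, g→City}.

5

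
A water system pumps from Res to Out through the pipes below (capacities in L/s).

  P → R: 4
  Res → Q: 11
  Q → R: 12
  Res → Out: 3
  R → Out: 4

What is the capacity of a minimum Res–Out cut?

Augment Res→Out: bottleneck 3, flow now 3.
Augment Res→Q→R→Out: bottleneck 4, flow now 7.
No augmenting path remains; maximum flow = 7.
By max-flow min-cut, the minimum cut capacity equals the max flow.
In the residual graph, reachable from Res: {Res, Q, R}.
Min-cut edges: Res→Out (3), R→Out (4); capacity 3 + 4 = 7.

7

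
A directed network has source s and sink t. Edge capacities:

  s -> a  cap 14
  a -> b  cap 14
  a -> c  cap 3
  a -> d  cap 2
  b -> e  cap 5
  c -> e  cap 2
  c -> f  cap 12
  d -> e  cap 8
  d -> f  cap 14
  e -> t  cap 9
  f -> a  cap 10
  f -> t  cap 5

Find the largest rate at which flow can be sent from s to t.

10

Augment s→a→b→e→t: bottleneck 5, flow now 5.
Augment s→a→c→e→t: bottleneck 2, flow now 7.
Augment s→a→c→f→t: bottleneck 1, flow now 8.
Augment s→a→d→e→t: bottleneck 2, flow now 10.
No augmenting path remains; maximum flow = 10.
In the residual graph, reachable from s: {s, a, b}.
Min-cut edges: a→c (3), a→d (2), b→e (5); capacity 3 + 2 + 5 = 10.
This cut is saturated, so no flow can exceed 10.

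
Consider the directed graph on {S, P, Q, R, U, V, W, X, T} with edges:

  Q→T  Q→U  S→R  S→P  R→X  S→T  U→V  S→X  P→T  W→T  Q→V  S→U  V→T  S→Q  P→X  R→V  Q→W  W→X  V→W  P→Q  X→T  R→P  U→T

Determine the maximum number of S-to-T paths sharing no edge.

Assign every edge capacity 1; by Menger, the answer equals the max flow.
Path S→T (+1); total 1.
Path S→P→T (+1); total 2.
Path S→Q→T (+1); total 3.
Path S→U→T (+1); total 4.
Path S→X→T (+1); total 5.
Path S→R→V→T (+1); total 6.
No residual S→T path; max flow = 6.
Certifying cut of size 6: {S→P, S→Q, S→R, S→T, S→U, S→X}.

6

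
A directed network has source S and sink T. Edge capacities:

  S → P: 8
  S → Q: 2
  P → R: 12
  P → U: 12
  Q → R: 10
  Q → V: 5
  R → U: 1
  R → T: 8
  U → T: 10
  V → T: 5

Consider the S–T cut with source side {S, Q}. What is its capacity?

23

Edges leaving {S, Q}: S→P (8), Q→R (10), Q→V (5).
Cut capacity = 8 + 10 + 5 = 23.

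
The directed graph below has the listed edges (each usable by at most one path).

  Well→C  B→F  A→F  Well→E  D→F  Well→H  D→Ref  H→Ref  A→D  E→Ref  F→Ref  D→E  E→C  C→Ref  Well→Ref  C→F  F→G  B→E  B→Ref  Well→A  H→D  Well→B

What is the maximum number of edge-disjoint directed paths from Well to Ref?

6

Assign every edge capacity 1; by Menger, the answer equals the max flow.
Path Well→Ref (+1); total 1.
Path Well→B→Ref (+1); total 2.
Path Well→C→Ref (+1); total 3.
Path Well→E→Ref (+1); total 4.
Path Well→H→Ref (+1); total 5.
Path Well→A→D→Ref (+1); total 6.
No residual Well→Ref path; max flow = 6.
Certifying cut of size 6: {Well→A, Well→B, Well→C, Well→E, Well→H, Well→Ref}.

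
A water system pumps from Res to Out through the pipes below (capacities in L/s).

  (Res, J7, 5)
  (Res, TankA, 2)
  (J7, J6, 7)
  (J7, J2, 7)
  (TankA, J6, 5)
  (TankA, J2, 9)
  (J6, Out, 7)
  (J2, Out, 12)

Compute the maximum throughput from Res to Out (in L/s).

7

Augment Res→J7→J6→Out: bottleneck 5, flow now 5.
Augment Res→TankA→J6→Out: bottleneck 2, flow now 7.
No augmenting path remains; maximum flow = 7.
In the residual graph, reachable from Res: {Res}.
Min-cut edges: Res→J7 (5), Res→TankA (2); capacity 5 + 2 = 7.
This cut is saturated, so no flow can exceed 7.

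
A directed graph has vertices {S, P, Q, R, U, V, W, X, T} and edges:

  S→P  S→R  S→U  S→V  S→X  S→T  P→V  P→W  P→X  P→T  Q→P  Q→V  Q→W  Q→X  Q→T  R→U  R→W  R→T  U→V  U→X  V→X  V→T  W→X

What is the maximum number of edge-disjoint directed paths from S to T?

4

Assign every edge capacity 1; by Menger, the answer equals the max flow.
Path S→T (+1); total 1.
Path S→P→T (+1); total 2.
Path S→R→T (+1); total 3.
Path S→V→T (+1); total 4.
No residual S→T path; max flow = 4.
Certifying cut of size 4: {S→P, S→R, S→T, V→T}.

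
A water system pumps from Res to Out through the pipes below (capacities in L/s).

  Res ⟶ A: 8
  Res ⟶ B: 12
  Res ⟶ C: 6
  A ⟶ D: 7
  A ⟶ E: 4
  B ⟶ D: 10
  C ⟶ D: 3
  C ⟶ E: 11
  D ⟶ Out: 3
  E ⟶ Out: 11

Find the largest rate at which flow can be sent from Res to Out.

Augment Res→A→D→Out: bottleneck 3, flow now 3.
Augment Res→A→E→Out: bottleneck 4, flow now 7.
Augment Res→C→E→Out: bottleneck 6, flow now 13.
No augmenting path remains; maximum flow = 13.
In the residual graph, reachable from Res: {Res, A, B, D}.
Min-cut edges: Res→C (6), A→E (4), D→Out (3); capacity 6 + 4 + 3 = 13.
This cut is saturated, so no flow can exceed 13.

13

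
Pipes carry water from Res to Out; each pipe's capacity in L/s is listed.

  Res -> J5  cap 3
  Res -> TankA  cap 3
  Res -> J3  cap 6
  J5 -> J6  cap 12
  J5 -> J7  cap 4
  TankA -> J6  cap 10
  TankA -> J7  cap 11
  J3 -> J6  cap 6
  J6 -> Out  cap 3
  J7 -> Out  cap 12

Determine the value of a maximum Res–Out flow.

9

Augment Res→J5→J6→Out: bottleneck 3, flow now 3.
Augment Res→TankA→J7→Out: bottleneck 3, flow now 6.
Augment Res→J3→J6→J5→J7→Out: bottleneck 3, flow now 9. (uses reverse residual edge)
No augmenting path remains; maximum flow = 9.
In the residual graph, reachable from Res: {Res, J3, J6}.
Min-cut edges: Res→J5 (3), Res→TankA (3), J6→Out (3); capacity 3 + 3 + 3 = 9.
This cut is saturated, so no flow can exceed 9.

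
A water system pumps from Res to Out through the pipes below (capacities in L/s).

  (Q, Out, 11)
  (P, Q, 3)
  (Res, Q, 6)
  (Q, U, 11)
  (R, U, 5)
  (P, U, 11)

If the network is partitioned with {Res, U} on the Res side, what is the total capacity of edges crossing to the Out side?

Edges leaving {Res, U}: Res→Q (6).
Cut capacity = 6 = 6.

6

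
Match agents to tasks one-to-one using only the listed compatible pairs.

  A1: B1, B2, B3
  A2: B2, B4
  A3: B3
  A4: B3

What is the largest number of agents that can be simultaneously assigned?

3

Unit-capacity flow: source→left, listed edges, right→sink; max matching = max flow.
Augmenting path A1→B1 (+1); matched 1.
Augmenting path A2→B2 (+1); matched 2.
Augmenting path A3→B3 (+1); matched 3.
No augmenting path remains; maximum matching = 3.
König certificate: {A1, A2, B3} is a vertex cover of size 3 (every listed pair touches it), so no matching can be larger.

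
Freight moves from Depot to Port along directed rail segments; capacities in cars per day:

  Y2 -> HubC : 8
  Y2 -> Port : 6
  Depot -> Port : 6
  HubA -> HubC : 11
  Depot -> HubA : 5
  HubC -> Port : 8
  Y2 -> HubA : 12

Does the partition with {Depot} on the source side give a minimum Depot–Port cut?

Yes — it is a minimum cut (capacity 11).

Given cut capacity: 5 + 6 = 11.
Augment Depot→Port: bottleneck 6, flow now 6.
Augment Depot→HubA→HubC→Port: bottleneck 5, flow now 11.
No augmenting path remains; maximum flow = 11.
Cut capacity 11 equals the max flow, so it is a minimum cut.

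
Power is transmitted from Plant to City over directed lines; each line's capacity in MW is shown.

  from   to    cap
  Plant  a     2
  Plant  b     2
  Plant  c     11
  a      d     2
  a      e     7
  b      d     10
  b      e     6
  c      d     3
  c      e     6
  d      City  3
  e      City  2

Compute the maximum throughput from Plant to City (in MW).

5

Augment Plant→a→d→City: bottleneck 2, flow now 2.
Augment Plant→b→d→City: bottleneck 1, flow now 3.
Augment Plant→b→e→City: bottleneck 1, flow now 4.
Augment Plant→c→e→City: bottleneck 1, flow now 5.
No augmenting path remains; maximum flow = 5.
In the residual graph, reachable from Plant: {Plant, a, b, c, d, e}.
Min-cut edges: d→City (3), e→City (2); capacity 3 + 2 = 5.
This cut is saturated, so no flow can exceed 5.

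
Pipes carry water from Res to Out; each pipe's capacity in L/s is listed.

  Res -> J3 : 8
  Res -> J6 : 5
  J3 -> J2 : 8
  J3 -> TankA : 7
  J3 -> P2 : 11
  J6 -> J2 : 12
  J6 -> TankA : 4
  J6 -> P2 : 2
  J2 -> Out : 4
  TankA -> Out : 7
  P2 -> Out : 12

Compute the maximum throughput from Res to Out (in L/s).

13

Augment Res→J3→J2→Out: bottleneck 4, flow now 4.
Augment Res→J3→TankA→Out: bottleneck 4, flow now 8.
Augment Res→J6→TankA→Out: bottleneck 3, flow now 11.
Augment Res→J6→P2→Out: bottleneck 2, flow now 13.
No augmenting path remains; maximum flow = 13.
In the residual graph, reachable from Res: {Res}.
Min-cut edges: Res→J3 (8), Res→J6 (5); capacity 8 + 5 = 13.
This cut is saturated, so no flow can exceed 13.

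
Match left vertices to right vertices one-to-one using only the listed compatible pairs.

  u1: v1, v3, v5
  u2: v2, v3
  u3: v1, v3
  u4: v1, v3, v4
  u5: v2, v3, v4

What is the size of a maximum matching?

5

Unit-capacity flow: source→left, listed edges, right→sink; max matching = max flow.
Augmenting path u1→v1 (+1); matched 1.
Augmenting path u2→v2 (+1); matched 2.
Augmenting path u3→v3 (+1); matched 3.
Augmenting path u4→v4 (+1); matched 4.
Augmenting path u5→v3→u3→v1→u1→v5 (+1); matched 5.
No augmenting path remains; maximum matching = 5.
König certificate: {u1, u2, u3, u4, u5} is a vertex cover of size 5 (every listed pair touches it), so no matching can be larger.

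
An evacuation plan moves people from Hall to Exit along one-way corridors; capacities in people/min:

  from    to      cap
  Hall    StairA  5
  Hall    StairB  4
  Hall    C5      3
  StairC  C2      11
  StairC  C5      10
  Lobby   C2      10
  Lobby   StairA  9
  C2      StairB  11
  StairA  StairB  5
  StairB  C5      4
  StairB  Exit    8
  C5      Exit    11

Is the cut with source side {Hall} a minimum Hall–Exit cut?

Given cut capacity: 5 + 4 + 3 = 12.
Augment Hall→StairB→Exit: bottleneck 4, flow now 4.
Augment Hall→C5→Exit: bottleneck 3, flow now 7.
Augment Hall→StairA→StairB→Exit: bottleneck 4, flow now 11.
Augment Hall→StairA→StairB→C5→Exit: bottleneck 1, flow now 12.
No augmenting path remains; maximum flow = 12.
Cut capacity 12 equals the max flow, so it is a minimum cut.

Yes — it is a minimum cut (capacity 12).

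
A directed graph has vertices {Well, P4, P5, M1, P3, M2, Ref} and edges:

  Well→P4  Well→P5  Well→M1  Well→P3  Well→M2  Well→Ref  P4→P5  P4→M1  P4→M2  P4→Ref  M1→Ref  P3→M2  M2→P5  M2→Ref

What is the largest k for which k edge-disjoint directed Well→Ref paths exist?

Assign every edge capacity 1; by Menger, the answer equals the max flow.
Path Well→Ref (+1); total 1.
Path Well→P4→Ref (+1); total 2.
Path Well→M1→Ref (+1); total 3.
Path Well→M2→Ref (+1); total 4.
No residual Well→Ref path; max flow = 4.
Certifying cut of size 4: {M2→Ref, Well→M1, Well→P4, Well→Ref}.

4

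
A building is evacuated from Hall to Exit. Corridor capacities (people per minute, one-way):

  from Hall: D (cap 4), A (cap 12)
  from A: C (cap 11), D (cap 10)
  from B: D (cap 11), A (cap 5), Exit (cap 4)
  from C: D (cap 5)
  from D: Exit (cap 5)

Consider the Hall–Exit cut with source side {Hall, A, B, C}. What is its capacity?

Edges leaving {Hall, A, B, C}: Hall→D (4), A→D (10), B→D (11), B→Exit (4), C→D (5).
Cut capacity = 4 + 10 + 11 + 4 + 5 = 34.

34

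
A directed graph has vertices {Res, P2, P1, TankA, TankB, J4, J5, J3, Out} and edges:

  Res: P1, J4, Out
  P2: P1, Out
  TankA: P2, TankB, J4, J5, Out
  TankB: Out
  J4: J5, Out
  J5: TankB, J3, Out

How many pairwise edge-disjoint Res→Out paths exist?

Assign every edge capacity 1; by Menger, the answer equals the max flow.
Path Res→Out (+1); total 1.
Path Res→J4→Out (+1); total 2.
No residual Res→Out path; max flow = 2.
Certifying cut of size 2: {Res→J4, Res→Out}.

2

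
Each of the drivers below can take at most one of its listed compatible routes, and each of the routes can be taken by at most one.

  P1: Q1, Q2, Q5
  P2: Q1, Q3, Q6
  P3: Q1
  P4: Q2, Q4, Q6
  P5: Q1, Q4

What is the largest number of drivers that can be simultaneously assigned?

Unit-capacity flow: source→left, listed edges, right→sink; max matching = max flow.
Augmenting path P1→Q1 (+1); matched 1.
Augmenting path P2→Q3 (+1); matched 2.
Augmenting path P4→Q2 (+1); matched 3.
Augmenting path P5→Q4 (+1); matched 4.
Augmenting path P3→Q1→P1→Q5 (+1); matched 5.
No augmenting path remains; maximum matching = 5.
König certificate: {P1, P2, P3, P4, P5} is a vertex cover of size 5 (every listed pair touches it), so no matching can be larger.

5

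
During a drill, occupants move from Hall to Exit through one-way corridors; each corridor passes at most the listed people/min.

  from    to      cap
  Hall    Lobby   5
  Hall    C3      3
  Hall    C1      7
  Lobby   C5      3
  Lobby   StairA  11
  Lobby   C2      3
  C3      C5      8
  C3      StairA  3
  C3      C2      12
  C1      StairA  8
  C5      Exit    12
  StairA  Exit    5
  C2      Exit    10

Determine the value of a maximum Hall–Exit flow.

13

Augment Hall→Lobby→C5→Exit: bottleneck 3, flow now 3.
Augment Hall→Lobby→StairA→Exit: bottleneck 2, flow now 5.
Augment Hall→C3→C5→Exit: bottleneck 3, flow now 8.
Augment Hall→C1→StairA→Exit: bottleneck 3, flow now 11.
Augment Hall→C1→StairA→Lobby→C2→Exit: bottleneck 2, flow now 13. (uses reverse residual edge)
No augmenting path remains; maximum flow = 13.
In the residual graph, reachable from Hall: {Hall, C1, StairA}.
Min-cut edges: Hall→Lobby (5), Hall→C3 (3), StairA→Exit (5); capacity 5 + 3 + 5 = 13.
This cut is saturated, so no flow can exceed 13.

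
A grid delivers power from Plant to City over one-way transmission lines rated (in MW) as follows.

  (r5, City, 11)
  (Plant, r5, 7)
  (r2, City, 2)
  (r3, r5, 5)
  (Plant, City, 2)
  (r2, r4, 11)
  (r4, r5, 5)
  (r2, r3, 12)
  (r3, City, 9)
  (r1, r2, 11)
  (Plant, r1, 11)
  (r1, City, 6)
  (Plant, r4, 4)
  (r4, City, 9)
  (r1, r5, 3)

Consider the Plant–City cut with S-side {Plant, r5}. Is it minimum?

Given cut capacity: 11 + 4 + 2 + 11 = 28.
Augment Plant→City: bottleneck 2, flow now 2.
Augment Plant→r1→City: bottleneck 6, flow now 8.
Augment Plant→r4→City: bottleneck 4, flow now 12.
Augment Plant→r5→City: bottleneck 7, flow now 19.
Augment Plant→r1→r2→City: bottleneck 2, flow now 21.
Augment Plant→r1→r5→City: bottleneck 3, flow now 24.
No augmenting path remains; maximum flow = 24.
In the residual graph, reachable from Plant: {Plant}.
Min-cut edges: Plant→r1 (11), Plant→r4 (4), Plant→r5 (7), Plant→City (2); capacity 11 + 4 + 7 + 2 = 24.
Cut capacity 28 exceeds the max flow 24, so it is not minimum.

No — its capacity is 28, but the minimum cut has capacity 24.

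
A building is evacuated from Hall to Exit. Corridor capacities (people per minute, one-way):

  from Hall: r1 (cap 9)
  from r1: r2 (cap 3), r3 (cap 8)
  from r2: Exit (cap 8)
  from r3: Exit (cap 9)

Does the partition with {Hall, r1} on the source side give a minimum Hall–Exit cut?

Given cut capacity: 3 + 8 = 11.
Augment Hall→r1→r2→Exit: bottleneck 3, flow now 3.
Augment Hall→r1→r3→Exit: bottleneck 6, flow now 9.
No augmenting path remains; maximum flow = 9.
In the residual graph, reachable from Hall: {Hall}.
Min-cut edges: Hall→r1 (9); capacity 9 = 9.
Cut capacity 11 exceeds the max flow 9, so it is not minimum.

No — its capacity is 11, but the minimum cut has capacity 9.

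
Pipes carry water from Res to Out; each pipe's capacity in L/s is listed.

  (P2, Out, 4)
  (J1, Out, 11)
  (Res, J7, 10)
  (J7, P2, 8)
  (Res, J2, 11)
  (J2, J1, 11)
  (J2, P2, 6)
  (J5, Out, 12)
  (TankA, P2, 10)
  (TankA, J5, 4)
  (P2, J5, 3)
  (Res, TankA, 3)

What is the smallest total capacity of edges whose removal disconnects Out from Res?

21

Augment Res→J2→P2→Out: bottleneck 4, flow now 4.
Augment Res→J2→J1→Out: bottleneck 7, flow now 11.
Augment Res→TankA→J5→Out: bottleneck 3, flow now 14.
Augment Res→J7→P2→J5→Out: bottleneck 3, flow now 17.
Augment Res→J7→P2→J2→J1→Out: bottleneck 4, flow now 21. (uses reverse residual edge)
No augmenting path remains; maximum flow = 21.
By max-flow min-cut, the minimum cut capacity equals the max flow.
In the residual graph, reachable from Res: {Res, J7, P2}.
Min-cut edges: Res→J2 (11), Res→TankA (3), P2→J5 (3), P2→Out (4); capacity 11 + 3 + 3 + 4 = 21.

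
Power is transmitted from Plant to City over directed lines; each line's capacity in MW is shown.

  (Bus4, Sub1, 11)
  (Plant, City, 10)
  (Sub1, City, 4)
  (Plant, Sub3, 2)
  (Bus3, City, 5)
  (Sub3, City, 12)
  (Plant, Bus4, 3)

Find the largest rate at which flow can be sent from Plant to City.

15

Augment Plant→City: bottleneck 10, flow now 10.
Augment Plant→Sub3→City: bottleneck 2, flow now 12.
Augment Plant→Bus4→Sub1→City: bottleneck 3, flow now 15.
No augmenting path remains; maximum flow = 15.
In the residual graph, reachable from Plant: {Plant}.
Min-cut edges: Plant→Sub3 (2), Plant→Bus4 (3), Plant→City (10); capacity 2 + 3 + 10 = 15.
This cut is saturated, so no flow can exceed 15.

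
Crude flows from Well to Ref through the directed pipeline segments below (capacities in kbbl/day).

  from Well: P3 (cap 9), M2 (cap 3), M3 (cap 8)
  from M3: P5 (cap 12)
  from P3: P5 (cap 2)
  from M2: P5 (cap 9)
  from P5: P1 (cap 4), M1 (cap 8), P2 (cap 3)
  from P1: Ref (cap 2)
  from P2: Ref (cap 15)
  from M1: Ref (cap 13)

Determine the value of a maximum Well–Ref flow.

Augment Well→M3→P5→P1→Ref: bottleneck 2, flow now 2.
Augment Well→M3→P5→P2→Ref: bottleneck 3, flow now 5.
Augment Well→M3→P5→M1→Ref: bottleneck 3, flow now 8.
Augment Well→P3→P5→M1→Ref: bottleneck 2, flow now 10.
Augment Well→M2→P5→M1→Ref: bottleneck 3, flow now 13.
No augmenting path remains; maximum flow = 13.
In the residual graph, reachable from Well: {Well, P3}.
Min-cut edges: Well→M3 (8), Well→M2 (3), P3→P5 (2); capacity 8 + 3 + 2 = 13.
This cut is saturated, so no flow can exceed 13.

13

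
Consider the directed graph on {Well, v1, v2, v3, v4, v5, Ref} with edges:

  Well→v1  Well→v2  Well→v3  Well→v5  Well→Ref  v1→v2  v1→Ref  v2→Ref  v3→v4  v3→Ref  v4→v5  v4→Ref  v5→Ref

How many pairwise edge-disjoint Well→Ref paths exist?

5

Assign every edge capacity 1; by Menger, the answer equals the max flow.
Path Well→Ref (+1); total 1.
Path Well→v1→Ref (+1); total 2.
Path Well→v2→Ref (+1); total 3.
Path Well→v3→Ref (+1); total 4.
Path Well→v5→Ref (+1); total 5.
No residual Well→Ref path; max flow = 5.
Certifying cut of size 5: {Well→Ref, Well→v1, Well→v2, Well→v3, Well→v5}.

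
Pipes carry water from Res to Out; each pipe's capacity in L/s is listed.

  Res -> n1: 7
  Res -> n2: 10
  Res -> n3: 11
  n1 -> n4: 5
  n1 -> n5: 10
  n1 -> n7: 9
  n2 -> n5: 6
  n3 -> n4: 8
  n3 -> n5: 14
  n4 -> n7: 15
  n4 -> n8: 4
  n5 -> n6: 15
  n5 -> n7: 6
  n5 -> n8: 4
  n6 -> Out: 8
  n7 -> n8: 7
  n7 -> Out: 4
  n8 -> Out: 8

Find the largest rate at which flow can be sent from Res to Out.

20

Augment Res→n1→n7→Out: bottleneck 4, flow now 4.
Augment Res→n1→n4→n8→Out: bottleneck 3, flow now 7.
Augment Res→n2→n5→n6→Out: bottleneck 6, flow now 13.
Augment Res→n3→n4→n8→Out: bottleneck 1, flow now 14.
Augment Res→n3→n5→n6→Out: bottleneck 2, flow now 16.
Augment Res→n3→n5→n8→Out: bottleneck 4, flow now 20.
No augmenting path remains; maximum flow = 20.
In the residual graph, reachable from Res: {Res, n1, n2, n3, n4, n5, n6, n7, n8}.
Min-cut edges: n6→Out (8), n7→Out (4), n8→Out (8); capacity 8 + 4 + 8 = 20.
This cut is saturated, so no flow can exceed 20.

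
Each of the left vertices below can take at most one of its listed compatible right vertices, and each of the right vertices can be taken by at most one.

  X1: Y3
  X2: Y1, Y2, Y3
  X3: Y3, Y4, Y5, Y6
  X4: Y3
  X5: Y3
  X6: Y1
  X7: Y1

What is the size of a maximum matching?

Unit-capacity flow: source→left, listed edges, right→sink; max matching = max flow.
Augmenting path X1→Y3 (+1); matched 1.
Augmenting path X2→Y1 (+1); matched 2.
Augmenting path X3→Y4 (+1); matched 3.
Augmenting path X6→Y1→X2→Y2 (+1); matched 4.
No augmenting path remains; maximum matching = 4.
König certificate: {X2, X3, Y1, Y3} is a vertex cover of size 4 (every listed pair touches it), so no matching can be larger.

4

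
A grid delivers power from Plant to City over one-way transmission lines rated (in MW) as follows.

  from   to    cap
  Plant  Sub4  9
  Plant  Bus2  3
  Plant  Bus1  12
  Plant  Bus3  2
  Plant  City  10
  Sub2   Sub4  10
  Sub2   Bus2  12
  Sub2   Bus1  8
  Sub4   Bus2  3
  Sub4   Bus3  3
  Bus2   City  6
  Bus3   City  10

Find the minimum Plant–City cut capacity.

Augment Plant→City: bottleneck 10, flow now 10.
Augment Plant→Bus2→City: bottleneck 3, flow now 13.
Augment Plant→Bus3→City: bottleneck 2, flow now 15.
Augment Plant→Sub4→Bus2→City: bottleneck 3, flow now 18.
Augment Plant→Sub4→Bus3→City: bottleneck 3, flow now 21.
No augmenting path remains; maximum flow = 21.
By max-flow min-cut, the minimum cut capacity equals the max flow.
In the residual graph, reachable from Plant: {Plant, Sub4, Bus1}.
Min-cut edges: Plant→Bus2 (3), Plant→Bus3 (2), Plant→City (10), Sub4→Bus2 (3), Sub4→Bus3 (3); capacity 3 + 2 + 10 + 3 + 3 = 21.

21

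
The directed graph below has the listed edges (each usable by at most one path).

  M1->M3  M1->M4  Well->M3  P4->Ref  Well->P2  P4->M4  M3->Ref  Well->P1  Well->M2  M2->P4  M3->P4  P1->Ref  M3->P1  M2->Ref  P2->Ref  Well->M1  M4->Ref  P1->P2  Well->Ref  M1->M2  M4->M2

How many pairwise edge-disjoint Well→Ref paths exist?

Assign every edge capacity 1; by Menger, the answer equals the max flow.
Path Well→Ref (+1); total 1.
Path Well→M3→Ref (+1); total 2.
Path Well→P1→Ref (+1); total 3.
Path Well→M2→Ref (+1); total 4.
Path Well→P2→Ref (+1); total 5.
Path Well→M1→M4→Ref (+1); total 6.
No residual Well→Ref path; max flow = 6.
Certifying cut of size 6: {Well→M1, Well→M2, Well→M3, Well→P1, Well→P2, Well→Ref}.

6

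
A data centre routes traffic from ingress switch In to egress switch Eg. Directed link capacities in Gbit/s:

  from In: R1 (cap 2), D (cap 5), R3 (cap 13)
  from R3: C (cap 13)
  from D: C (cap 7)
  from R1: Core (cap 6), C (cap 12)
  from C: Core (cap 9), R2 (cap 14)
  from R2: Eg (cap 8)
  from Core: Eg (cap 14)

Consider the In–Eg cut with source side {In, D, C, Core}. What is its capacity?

Edges leaving {In, D, C, Core}: In→R3 (13), In→R1 (2), C→R2 (14), Core→Eg (14).
Cut capacity = 13 + 2 + 14 + 14 = 43.

43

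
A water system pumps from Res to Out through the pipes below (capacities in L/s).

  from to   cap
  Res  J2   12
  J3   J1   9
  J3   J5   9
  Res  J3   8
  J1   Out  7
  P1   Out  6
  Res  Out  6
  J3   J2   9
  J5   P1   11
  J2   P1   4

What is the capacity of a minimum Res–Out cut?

Augment Res→Out: bottleneck 6, flow now 6.
Augment Res→J3→J1→Out: bottleneck 7, flow now 13.
Augment Res→J2→P1→Out: bottleneck 4, flow now 17.
Augment Res→J3→J5→P1→Out: bottleneck 1, flow now 18.
No augmenting path remains; maximum flow = 18.
By max-flow min-cut, the minimum cut capacity equals the max flow.
In the residual graph, reachable from Res: {Res, J2}.
Min-cut edges: Res→J3 (8), Res→Out (6), J2→P1 (4); capacity 8 + 6 + 4 = 18.

18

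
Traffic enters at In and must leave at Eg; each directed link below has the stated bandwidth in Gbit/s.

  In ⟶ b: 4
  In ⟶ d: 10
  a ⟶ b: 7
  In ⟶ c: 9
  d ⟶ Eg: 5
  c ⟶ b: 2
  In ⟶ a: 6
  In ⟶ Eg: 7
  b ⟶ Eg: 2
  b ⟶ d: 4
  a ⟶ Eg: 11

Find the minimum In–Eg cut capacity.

20

Augment In→Eg: bottleneck 7, flow now 7.
Augment In→a→Eg: bottleneck 6, flow now 13.
Augment In→b→Eg: bottleneck 2, flow now 15.
Augment In→d→Eg: bottleneck 5, flow now 20.
No augmenting path remains; maximum flow = 20.
By max-flow min-cut, the minimum cut capacity equals the max flow.
In the residual graph, reachable from In: {In, b, c, d}.
Min-cut edges: In→a (6), In→Eg (7), b→Eg (2), d→Eg (5); capacity 6 + 7 + 2 + 5 = 20.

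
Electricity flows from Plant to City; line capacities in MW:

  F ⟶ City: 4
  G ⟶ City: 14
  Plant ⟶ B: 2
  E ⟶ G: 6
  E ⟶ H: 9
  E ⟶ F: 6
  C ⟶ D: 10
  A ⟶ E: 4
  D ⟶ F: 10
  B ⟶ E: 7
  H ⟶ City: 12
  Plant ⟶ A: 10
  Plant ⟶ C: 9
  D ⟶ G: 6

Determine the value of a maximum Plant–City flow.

Augment Plant→A→E→F→City: bottleneck 4, flow now 4.
Augment Plant→B→E→G→City: bottleneck 2, flow now 6.
Augment Plant→C→D→G→City: bottleneck 6, flow now 12.
Augment Plant→C→D→F→E→G→City: bottleneck 3, flow now 15. (uses reverse residual edge)
No augmenting path remains; maximum flow = 15.
In the residual graph, reachable from Plant: {Plant, A}.
Min-cut edges: Plant→B (2), Plant→C (9), A→E (4); capacity 2 + 9 + 4 = 15.
This cut is saturated, so no flow can exceed 15.

15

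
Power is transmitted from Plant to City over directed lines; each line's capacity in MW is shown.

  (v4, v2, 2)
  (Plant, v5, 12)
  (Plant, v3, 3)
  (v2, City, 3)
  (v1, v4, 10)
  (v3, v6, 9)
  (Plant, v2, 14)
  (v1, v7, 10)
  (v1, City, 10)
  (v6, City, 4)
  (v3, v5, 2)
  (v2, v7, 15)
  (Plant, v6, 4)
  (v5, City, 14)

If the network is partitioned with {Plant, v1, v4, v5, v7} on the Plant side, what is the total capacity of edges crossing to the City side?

Edges leaving {Plant, v1, v4, v5, v7}: Plant→v2 (14), Plant→v3 (3), Plant→v6 (4), v1→City (10), v4→v2 (2), v5→City (14).
Cut capacity = 14 + 3 + 4 + 10 + 2 + 14 = 47.

47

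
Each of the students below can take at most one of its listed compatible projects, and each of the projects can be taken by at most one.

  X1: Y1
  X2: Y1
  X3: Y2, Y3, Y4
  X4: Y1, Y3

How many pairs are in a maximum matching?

3

Unit-capacity flow: source→left, listed edges, right→sink; max matching = max flow.
Augmenting path X1→Y1 (+1); matched 1.
Augmenting path X3→Y2 (+1); matched 2.
Augmenting path X4→Y3 (+1); matched 3.
No augmenting path remains; maximum matching = 3.
König certificate: {X3, X4, Y1} is a vertex cover of size 3 (every listed pair touches it), so no matching can be larger.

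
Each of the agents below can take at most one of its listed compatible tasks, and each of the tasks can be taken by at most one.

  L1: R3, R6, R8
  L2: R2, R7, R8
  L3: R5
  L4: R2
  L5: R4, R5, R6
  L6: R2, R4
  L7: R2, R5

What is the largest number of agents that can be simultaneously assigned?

Unit-capacity flow: source→left, listed edges, right→sink; max matching = max flow.
Augmenting path L1→R3 (+1); matched 1.
Augmenting path L2→R2 (+1); matched 2.
Augmenting path L3→R5 (+1); matched 3.
Augmenting path L5→R4 (+1); matched 4.
Augmenting path L4→R2→L2→R7 (+1); matched 5.
Augmenting path L6→R4→L5→R6 (+1); matched 6.
No augmenting path remains; maximum matching = 6.
König certificate: {L1, L2, L5, L6, R2, R5} is a vertex cover of size 6 (every listed pair touches it), so no matching can be larger.

6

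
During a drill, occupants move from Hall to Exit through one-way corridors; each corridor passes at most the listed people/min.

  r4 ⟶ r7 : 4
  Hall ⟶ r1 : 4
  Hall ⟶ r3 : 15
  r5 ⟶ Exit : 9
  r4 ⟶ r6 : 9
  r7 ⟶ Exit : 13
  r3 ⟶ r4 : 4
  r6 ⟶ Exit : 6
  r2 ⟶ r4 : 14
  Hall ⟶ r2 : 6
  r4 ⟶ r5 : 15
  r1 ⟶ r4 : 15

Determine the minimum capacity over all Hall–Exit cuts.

Augment Hall→r1→r4→r5→Exit: bottleneck 4, flow now 4.
Augment Hall→r2→r4→r5→Exit: bottleneck 5, flow now 9.
Augment Hall→r2→r4→r6→Exit: bottleneck 1, flow now 10.
Augment Hall→r3→r4→r6→Exit: bottleneck 4, flow now 14.
No augmenting path remains; maximum flow = 14.
By max-flow min-cut, the minimum cut capacity equals the max flow.
In the residual graph, reachable from Hall: {Hall, r3}.
Min-cut edges: Hall→r1 (4), Hall→r2 (6), r3→r4 (4); capacity 4 + 6 + 4 = 14.

14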